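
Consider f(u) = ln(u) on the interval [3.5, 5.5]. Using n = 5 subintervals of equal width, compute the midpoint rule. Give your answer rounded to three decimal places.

2.992

Δu = (5.5 − 3.5)/5 = 0.4.
Midpoints: 3.7, 4.1, 4.5, 4.9, 5.3.
f(3.7) ≈ 1.308, f(4.1) ≈ 1.411, f(4.5) ≈ 1.504, f(4.9) ≈ 1.589, f(5.3) ≈ 1.668.
Sum = Δu · [f(3.7) + f(4.1) + f(4.5) + f(4.9) + f(5.3)].
Sum ≈ 2.992.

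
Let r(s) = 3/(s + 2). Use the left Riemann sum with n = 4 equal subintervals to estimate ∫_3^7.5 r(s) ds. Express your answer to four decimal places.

2.0945

Δs = (7.5 − 3)/4 = 1.125.
Left endpoints: 3, 4.125, 5.25, 6.375.
r(3) = 0.6, r(4.125) = 24/49, r(5.25) = 12/29, r(6.375) = 24/67.
Sum = Δs · [r(3) + r(4.125) + r(5.25) + r(6.375)].
Sum ≈ 2.0945.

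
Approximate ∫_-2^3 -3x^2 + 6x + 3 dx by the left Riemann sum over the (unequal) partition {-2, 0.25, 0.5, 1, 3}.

Subinterval widths: 2.25, 0.25, 0.5, 2.
Left endpoints: -2, 0.25, 0.5, 1.
f(-2) = -21, f(0.25) = 4.3125, f(0.5) = 5.25, f(1) = 6.
Sum = Σ Δx_i · f(x_i).
Sum = -31.546875.

-31.546875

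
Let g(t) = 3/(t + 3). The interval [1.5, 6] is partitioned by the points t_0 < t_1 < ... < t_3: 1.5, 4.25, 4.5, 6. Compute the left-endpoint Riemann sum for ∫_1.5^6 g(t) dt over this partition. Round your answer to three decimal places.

2.537

Subinterval widths: 2.75, 0.25, 1.5.
Left endpoints: 1.5, 4.25, 4.5.
g(1.5) = 2/3, g(4.25) = 12/29, g(4.5) = 0.4.
Sum = Σ Δt_i · g(t_i).
Sum ≈ 2.537.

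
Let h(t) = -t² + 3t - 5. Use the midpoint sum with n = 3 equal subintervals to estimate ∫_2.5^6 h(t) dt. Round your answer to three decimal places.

Δt = (6 − 2.5)/3 = 7/6.
Midpoints: 37/12, 4.25, 65/12.
h(37/12) = -757/144, h(4.25) = -10.3125, h(65/12) = -2605/144.
Sum = Δt · [h(37/12) + h(4.25) + h(65/12)].
Sum ≈ -39.270.

-39.270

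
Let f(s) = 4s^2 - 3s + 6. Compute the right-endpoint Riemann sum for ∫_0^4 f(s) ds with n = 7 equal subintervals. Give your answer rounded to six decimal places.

Δs = (4 − 0)/7 = 4/7.
Right endpoints: 4/7, 8/7, 12/7, 16/7, 20/7, 24/7, 4.
f(4/7) = 274/49, f(8/7) = 382/49, f(12/7) = 618/49, f(16/7) = 982/49, f(20/7) = 1474/49, f(24/7) = 2094/49, f(4) = 58.
Sum = Δs · [f(4/7) + f(8/7) + f(12/7) + ...].
Sum ≈ 101.061224.

101.061224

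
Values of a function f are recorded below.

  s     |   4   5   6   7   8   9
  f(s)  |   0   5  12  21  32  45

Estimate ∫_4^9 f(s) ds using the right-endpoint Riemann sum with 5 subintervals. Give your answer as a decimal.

115

Δs = 1.
Sum = 1·[5 + 12 + 21 + 32 + 45] = 115.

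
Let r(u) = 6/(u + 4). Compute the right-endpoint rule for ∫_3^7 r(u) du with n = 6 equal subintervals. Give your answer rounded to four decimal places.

Δu = (7 − 3)/6 = 2/3.
Right endpoints: 11/3, 13/3, 5, 17/3, 19/3, 7.
r(11/3) = 18/23, r(13/3) = 0.72, r(5) = 2/3, r(17/3) = 18/29, r(19/3) = 18/31, r(7) = 6/11.
Sum = Δu · [r(11/3) + r(13/3) + r(5) + ...].
Sum ≈ 2.6107.

2.6107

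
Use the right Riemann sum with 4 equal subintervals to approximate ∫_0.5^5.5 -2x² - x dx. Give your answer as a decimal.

Δx = (5.5 − 0.5)/4 = 1.25.
Right endpoints: 1.75, 3, 4.25, 5.5.
f(1.75) = -7.875, f(3) = -21, f(4.25) = -40.375, f(5.5) = -66.
Sum = Δx · [f(1.75) + f(3) + f(4.25) + f(5.5)].
Sum = -169.0625.

-169.0625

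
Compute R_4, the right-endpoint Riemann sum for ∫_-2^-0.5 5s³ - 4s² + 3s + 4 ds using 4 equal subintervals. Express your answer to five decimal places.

Δs = (-0.5 − (-2))/4 = 0.375.
Right endpoints: -1.625, -1.25, -0.875, -0.5.
f(-1.625) = -16841/512, f(-1.25) = -15.765625, f(-0.875) = -2579/512, f(-0.5) = 0.875.
Sum = Δs · [f(-1.625) + f(-1.25) + f(-0.875) + f(-0.5)].
Sum ≈ -19.80762.

-19.80762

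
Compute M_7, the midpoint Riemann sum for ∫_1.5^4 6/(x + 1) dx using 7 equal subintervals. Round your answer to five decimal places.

Δx = (4 − 1.5)/7 = 5/14.
Midpoints: 47/28, 57/28, 67/28, 2.75, 87/28, 97/28, 107/28.
f(47/28) = 2.24, f(57/28) = 168/85, f(67/28) = 168/95, f(2.75) = 1.6, f(87/28) = 168/115, f(97/28) = 1.344, f(107/28) = 56/45.
Sum = Δx · [f(47/28) + f(57/28) + f(67/28) + ...].
Sum ≈ 4.15507.

4.15507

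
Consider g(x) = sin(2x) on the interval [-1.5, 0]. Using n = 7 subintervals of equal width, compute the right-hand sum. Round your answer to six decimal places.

Δx = (0 − (-1.5))/7 = 3/14.
Right endpoints: -9/7, -15/14, -6/7, -9/14, -3/7, -3/14, 0.
g(-9/7) ≈ -0.539770, g(-15/14) ≈ -0.840787, g(-6/7) ≈ -0.989723, g(-9/14) ≈ -0.959639, g(-3/7) ≈ -0.755975, g(-3/14) ≈ -0.415572, g(0) ≈ 0.000000.
Sum = Δx · [g(-9/7) + g(-15/14) + g(-6/7) + ...].
Sum ≈ -0.964600.

-0.964600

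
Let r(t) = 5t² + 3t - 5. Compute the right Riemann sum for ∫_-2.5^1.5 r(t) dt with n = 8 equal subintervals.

Δt = (1.5 − (-2.5))/8 = 0.5.
Right endpoints: -2, -1.5, -1, -0.5, 0, 0.5, 1, 1.5.
r(-2) = 9, r(-1.5) = 1.75, r(-1) = -3, r(-0.5) = -5.25, r(0) = -5, r(0.5) = -2.25, r(1) = 3, r(1.5) = 10.75.
Sum = Δt · [r(-2) + r(-1.5) + r(-1) + ...].
Sum = 4.5.

4.5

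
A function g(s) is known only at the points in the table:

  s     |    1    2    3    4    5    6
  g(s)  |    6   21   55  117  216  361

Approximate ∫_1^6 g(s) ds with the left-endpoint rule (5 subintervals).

Δs = 1.
Sum = 1·[6 + 21 + 55 + 117 + 216] = 415.

415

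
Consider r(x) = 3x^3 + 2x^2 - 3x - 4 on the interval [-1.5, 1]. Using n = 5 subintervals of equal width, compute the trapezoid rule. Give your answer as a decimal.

-8.28125

Δx = (1 − (-1.5))/5 = 0.5.
r(-1.5) = -5.125, r(-1) = -2, r(-0.5) = -2.375, r(0) = -4, r(0.5) = -4.625, r(1) = -2.
T_5 = (Δx/2)·[r(x_0) + 2r(x_1) + ... + 2r(x_{4}) + r(x_5)].
Sum = -8.28125.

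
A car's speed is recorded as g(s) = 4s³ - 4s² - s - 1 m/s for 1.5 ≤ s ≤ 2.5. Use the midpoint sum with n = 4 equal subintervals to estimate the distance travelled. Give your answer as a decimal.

Δs = (2.5 − 1.5)/4 = 0.25.
Midpoints: 1.625, 1.875, 2.125, 2.375.
g(1.625) = 3.9765625, g(1.875) = 9.4296875, g(2.125) = 17.1953125, g(2.375) = 27.6484375.
Sum = Δs · [g(1.625) + g(1.875) + g(2.125) + g(2.375)].
Sum = 14.5625.

14.5625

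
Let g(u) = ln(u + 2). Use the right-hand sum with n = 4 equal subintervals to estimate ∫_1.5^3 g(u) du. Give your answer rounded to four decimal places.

Δu = (3 − 1.5)/4 = 0.375.
Right endpoints: 1.875, 2.25, 2.625, 3.
g(1.875) ≈ 1.3545, g(2.25) ≈ 1.4469, g(2.625) ≈ 1.5315, g(3) ≈ 1.6094.
Sum = Δu · [g(1.875) + g(2.25) + g(2.625) + g(3)].
Sum ≈ 2.2284.

2.2284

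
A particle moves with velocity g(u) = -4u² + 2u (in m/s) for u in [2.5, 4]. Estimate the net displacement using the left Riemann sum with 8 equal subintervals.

-51.41015625

Δu = (4 − 2.5)/8 = 0.1875.
Left endpoints: 2.5, 2.6875, 2.875, 3.0625, 3.25, 3.4375, 3.625, 3.8125.
g(2.5) = -20, g(2.6875) = -23.515625, g(2.875) = -27.3125, g(3.0625) = -31.390625, g(3.25) = -35.75, g(3.4375) = -40.390625, g(3.625) = -45.3125, g(3.8125) = -50.515625.
Sum = Δu · [g(2.5) + g(2.6875) + g(2.875) + ...].
Sum = -51.41015625.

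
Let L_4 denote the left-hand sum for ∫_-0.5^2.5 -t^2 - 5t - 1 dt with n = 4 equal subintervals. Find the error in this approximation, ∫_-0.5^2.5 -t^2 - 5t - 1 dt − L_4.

Exact integral: ∫_-0.5^2.5 f(t) dt = -23.25.
L_4 = -15.65625.
Error = -23.25 − (-15.65625) = -7.59375.

-7.59375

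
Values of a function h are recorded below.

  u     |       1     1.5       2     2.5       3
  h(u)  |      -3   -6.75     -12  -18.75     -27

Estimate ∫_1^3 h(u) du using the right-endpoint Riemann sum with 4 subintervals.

-32.25

Δu = 0.5.
Sum = 0.5·[(-6.75) + (-12) + (-18.75) + (-27)] = -32.25.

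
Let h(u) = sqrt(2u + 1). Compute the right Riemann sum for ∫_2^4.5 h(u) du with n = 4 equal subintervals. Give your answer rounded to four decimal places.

7.0993

Δu = (4.5 − 2)/4 = 0.625.
Right endpoints: 2.625, 3.25, 3.875, 4.5.
h(2.625) ≈ 2.5000, h(3.25) ≈ 2.7386, h(3.875) ≈ 2.9580, h(4.5) ≈ 3.1623.
Sum = Δu · [h(2.625) + h(3.25) + h(3.875) + h(4.5)].
Sum ≈ 7.0993.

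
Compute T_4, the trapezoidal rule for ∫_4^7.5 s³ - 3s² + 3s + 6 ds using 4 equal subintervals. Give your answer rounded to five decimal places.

Δs = (7.5 − 4)/4 = 0.875.
f(4) = 34, f(4.875) = 33375/512, f(5.75) = 114.171875, f(6.625) = 94709/512, f(7.5) = 281.625.
T_4 = (Δs/2)·[f(s_0) + 2f(s_1) + 2f(s_2) + 2f(s_3) + f(s_4)].
Sum ≈ 456.87988.

456.87988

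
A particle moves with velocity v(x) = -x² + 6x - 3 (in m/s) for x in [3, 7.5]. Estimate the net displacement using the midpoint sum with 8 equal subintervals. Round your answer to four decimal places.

-3.2563

Δx = (7.5 − 3)/8 = 0.5625.
Midpoints: 3.28125, 3.84375, 4.40625, 4.96875, 5.53125, 6.09375, 6.65625, 7.21875.
v(3.28125) = 6063/1024, v(3.84375) = 5415/1024, v(4.40625) = 4119/1024, v(4.96875) = 2175/1024, v(5.53125) = -417/1024, v(6.09375) = -3657/1024, v(6.65625) = -7545/1024, v(7.21875) = -12081/1024.
Sum = Δx · [v(3.28125) + v(3.84375) + v(4.40625) + ...].
Sum ≈ -3.2563.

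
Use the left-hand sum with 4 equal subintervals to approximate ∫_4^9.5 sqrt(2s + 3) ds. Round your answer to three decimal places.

21.277

Δs = (9.5 − 4)/4 = 1.375.
Left endpoints: 4, 5.375, 6.75, 8.125.
f(4) ≈ 3.317, f(5.375) ≈ 3.708, f(6.75) ≈ 4.062, f(8.125) ≈ 4.387.
Sum = Δs · [f(4) + f(5.375) + f(6.75) + f(8.125)].
Sum ≈ 21.277.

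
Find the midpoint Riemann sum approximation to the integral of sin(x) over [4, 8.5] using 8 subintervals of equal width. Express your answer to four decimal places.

Δx = (8.5 − 4)/8 = 0.5625.
Midpoints: 4.28125, 4.84375, 5.40625, 5.96875, 6.53125, 7.09375, 7.65625, 8.21875.
f(4.28125) ≈ -0.9085, f(4.84375) ≈ -0.9914, f(5.40625) ≈ -0.7688, f(5.96875) ≈ -0.3093, f(6.53125) ≈ 0.2455, f(7.09375) ≈ 0.7247, f(7.65625) ≈ 0.9805, f(8.21875) ≈ 0.9342.
Sum = Δx · [f(4.28125) + f(4.84375) + f(5.40625) + ...].
Sum ≈ -0.0523.

-0.0523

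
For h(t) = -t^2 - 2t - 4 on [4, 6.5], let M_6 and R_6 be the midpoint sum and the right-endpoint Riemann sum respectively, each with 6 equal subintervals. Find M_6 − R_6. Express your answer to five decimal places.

M_6 ≈ -106.4221644.
R_6 ≈ -113.0410880.
M_6 − R_6 ≈ 6.61892.

6.61892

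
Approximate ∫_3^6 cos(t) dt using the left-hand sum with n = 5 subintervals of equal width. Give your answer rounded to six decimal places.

-0.992892

Δt = (6 − 3)/5 = 0.6.
Left endpoints: 3, 3.6, 4.2, 4.8, 5.4.
f(3) ≈ -0.989992, f(3.6) ≈ -0.896758, f(4.2) ≈ -0.490261, f(4.8) ≈ 0.087499, f(5.4) ≈ 0.634693.
Sum = Δt · [f(3) + f(3.6) + f(4.2) + f(4.8) + f(5.4)].
Sum ≈ -0.992892.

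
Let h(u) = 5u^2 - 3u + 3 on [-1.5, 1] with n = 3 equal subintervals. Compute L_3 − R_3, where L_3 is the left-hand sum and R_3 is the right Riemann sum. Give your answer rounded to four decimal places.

L_3 ≈ 23.842593.
R_3 ≈ 12.384259.
L_3 − R_3 ≈ 11.4583.

11.4583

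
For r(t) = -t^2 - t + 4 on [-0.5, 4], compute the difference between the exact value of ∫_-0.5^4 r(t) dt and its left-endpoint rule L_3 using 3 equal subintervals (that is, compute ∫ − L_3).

-13.5

Exact integral: ∫_-0.5^4 r(t) dt = -11.25.
L_3 = 2.25.
Error = -11.25 − 2.25 = -13.5.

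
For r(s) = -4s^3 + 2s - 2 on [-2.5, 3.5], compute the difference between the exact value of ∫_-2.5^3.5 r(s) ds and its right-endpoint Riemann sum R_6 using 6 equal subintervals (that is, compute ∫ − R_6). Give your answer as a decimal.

Exact integral: ∫_-2.5^3.5 r(s) ds = -117.
R_6 = -234.
Error = -117 − (-234) = 117.

117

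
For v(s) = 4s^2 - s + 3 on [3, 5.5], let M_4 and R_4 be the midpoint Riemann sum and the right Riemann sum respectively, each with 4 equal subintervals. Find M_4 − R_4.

-26.7578125

M_4 = 182.3828125.
R_4 = 209.140625.
M_4 − R_4 = -26.7578125.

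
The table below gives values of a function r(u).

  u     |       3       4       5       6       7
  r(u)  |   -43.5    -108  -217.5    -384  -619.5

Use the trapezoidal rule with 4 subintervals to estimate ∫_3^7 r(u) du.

-1041

Δu = 1.
T_4 = (1/2)·[(-43.5) + 2·(-108) + 2·(-217.5) + 2·(-384) + (-619.5)] = -1041.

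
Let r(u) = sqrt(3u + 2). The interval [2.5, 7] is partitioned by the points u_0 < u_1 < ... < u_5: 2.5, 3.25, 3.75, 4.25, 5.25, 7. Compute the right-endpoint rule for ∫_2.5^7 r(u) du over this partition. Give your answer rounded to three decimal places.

18.917

Subinterval widths: 0.75, 0.5, 0.5, 1, 1.75.
Right endpoints: 3.25, 3.75, 4.25, 5.25, 7.
r(3.25) ≈ 3.428, r(3.75) ≈ 3.640, r(4.25) ≈ 3.841, r(5.25) ≈ 4.213, r(7) ≈ 4.796.
Sum = Σ Δu_i · r(u_i).
Sum ≈ 18.917.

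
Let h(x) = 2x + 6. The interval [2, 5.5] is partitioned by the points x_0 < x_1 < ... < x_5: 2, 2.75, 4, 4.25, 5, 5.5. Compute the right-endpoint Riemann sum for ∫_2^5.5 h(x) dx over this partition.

Subinterval widths: 0.75, 1.25, 0.25, 0.75, 0.5.
Right endpoints: 2.75, 4, 4.25, 5, 5.5.
h(2.75) = 11.5, h(4) = 14, h(4.25) = 14.5, h(5) = 16, h(5.5) = 17.
Sum = Σ Δx_i · h(x_i).
Sum = 50.25.

50.25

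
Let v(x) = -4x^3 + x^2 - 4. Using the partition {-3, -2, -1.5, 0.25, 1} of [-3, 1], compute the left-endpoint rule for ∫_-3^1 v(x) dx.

146.5625

Subinterval widths: 1, 0.5, 1.75, 0.75.
Left endpoints: -3, -2, -1.5, 0.25.
v(-3) = 113, v(-2) = 32, v(-1.5) = 11.75, v(0.25) = -4.
Sum = Σ Δx_i · v(x_i).
Sum = 146.5625.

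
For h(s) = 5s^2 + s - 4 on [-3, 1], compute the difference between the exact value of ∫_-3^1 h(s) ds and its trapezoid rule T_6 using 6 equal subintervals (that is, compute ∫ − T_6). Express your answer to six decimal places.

-1.481481

Exact integral: ∫_-3^1 h(s) ds ≈ 26.66666667.
T_6 ≈ 28.14814815.
Error ≈ 26.66666667 − 28.14814815 ≈ -1.481481.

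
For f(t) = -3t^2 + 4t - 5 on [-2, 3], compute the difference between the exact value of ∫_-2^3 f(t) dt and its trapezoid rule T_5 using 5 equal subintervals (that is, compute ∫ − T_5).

Exact integral: ∫_-2^3 f(t) dt = -50.
T_5 = -52.5.
Error = -50 − (-52.5) = 2.5.

2.5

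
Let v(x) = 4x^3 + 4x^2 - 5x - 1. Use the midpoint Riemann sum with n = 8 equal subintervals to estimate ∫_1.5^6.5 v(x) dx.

Δx = (6.5 − 1.5)/8 = 0.625.
Midpoints: 1.8125, 2.4375, 3.0625, 3.6875, 4.3125, 4.9375, 5.5625, 6.1875.
v(1.8125) = 27541/1024, v(2.4375) = 70151/1024, v(3.0625) = 139361/1024, v(3.6875) = 241171/1024, v(4.3125) = 381581/1024, v(4.9375) = 566591/1024, v(5.5625) = 802201/1024, v(6.1875) = 1094411/1024.
Sum = Δx · [v(1.8125) + v(2.4375) + v(3.0625) + ...].
Sum = 2028.203125.

2028.203125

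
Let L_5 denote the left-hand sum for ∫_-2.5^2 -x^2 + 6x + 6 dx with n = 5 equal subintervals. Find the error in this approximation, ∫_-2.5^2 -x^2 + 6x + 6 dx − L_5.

Exact integral: ∫_-2.5^2 f(x) dx = 12.375.
L_5 = -1.395.
Error = 12.375 − (-1.395) = 13.77.

13.77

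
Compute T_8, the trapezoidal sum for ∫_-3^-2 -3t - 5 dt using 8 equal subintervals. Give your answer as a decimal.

Δt = (-2 − (-3))/8 = 0.125.
f(-3) = 4, f(-2.875) = 3.625, f(-2.75) = 3.25, f(-2.625) = 2.875, f(-2.5) = 2.5, f(-2.375) = 2.125, f(-2.25) = 1.75, f(-2.125) = 1.375, f(-2) = 1.
T_8 = (Δt/2)·[f(t_0) + 2f(t_1) + ... + 2f(t_{7}) + f(t_8)].
Sum = 2.5.

2.5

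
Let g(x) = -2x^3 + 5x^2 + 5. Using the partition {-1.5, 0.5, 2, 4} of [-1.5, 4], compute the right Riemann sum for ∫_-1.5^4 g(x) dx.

-60.5

Subinterval widths: 2, 1.5, 2.
Right endpoints: 0.5, 2, 4.
g(0.5) = 6, g(2) = 9, g(4) = -43.
Sum = Σ Δx_i · g(x_i).
Sum = -60.5.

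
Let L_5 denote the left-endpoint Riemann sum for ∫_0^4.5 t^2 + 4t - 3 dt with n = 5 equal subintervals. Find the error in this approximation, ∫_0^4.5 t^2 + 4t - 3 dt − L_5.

Exact integral: ∫_0^4.5 f(t) dt = 57.375.
L_5 = 40.77.
Error = 57.375 − 40.77 = 16.605.

16.605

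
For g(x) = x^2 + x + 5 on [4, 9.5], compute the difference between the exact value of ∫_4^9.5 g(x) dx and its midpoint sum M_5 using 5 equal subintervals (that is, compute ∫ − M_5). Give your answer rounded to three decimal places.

0.555

Exact integral: ∫_4^9.5 g(x) dx ≈ 329.08333.
M_5 = 328.52875.
Error ≈ 329.08333 − 328.52875 ≈ 0.555.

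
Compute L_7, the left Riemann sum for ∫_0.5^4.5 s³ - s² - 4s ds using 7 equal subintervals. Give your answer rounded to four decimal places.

Δs = (4.5 − 0.5)/7 = 4/7.
Left endpoints: 0.5, 15/14, 23/14, 31/14, 39/14, 47/14, 55/14.
f(0.5) = -2.125, f(15/14) = -11535/2744, f(23/14) = -13271/2744, f(31/14) = -7967/2744, f(39/14) = 7449/2744, f(47/14) = 36049/2744, f(55/14) = 80905/2744.
Sum = Δs · [f(0.5) + f(15/14) + f(23/14) + ...].
Sum ≈ 17.8673.

17.8673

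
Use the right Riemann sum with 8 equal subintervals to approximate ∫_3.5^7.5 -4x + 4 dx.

-76

Δx = (7.5 − 3.5)/8 = 0.5.
Right endpoints: 4, 4.5, 5, 5.5, 6, 6.5, 7, 7.5.
f(4) = -12, f(4.5) = -14, f(5) = -16, f(5.5) = -18, f(6) = -20, f(6.5) = -22, f(7) = -24, f(7.5) = -26.
Sum = Δx · [f(4) + f(4.5) + f(5) + ...].
Sum = -76.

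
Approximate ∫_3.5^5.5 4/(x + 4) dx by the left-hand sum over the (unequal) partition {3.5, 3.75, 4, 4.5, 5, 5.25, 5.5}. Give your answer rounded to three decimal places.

0.967

Subinterval widths: 0.25, 0.25, 0.5, 0.5, 0.25, 0.25.
Left endpoints: 3.5, 3.75, 4, 4.5, 5, 5.25.
f(3.5) = 8/15, f(3.75) = 16/31, f(4) = 0.5, f(4.5) = 8/17, f(5) = 4/9, f(5.25) = 16/37.
Sum = Σ Δx_i · f(x_i).
Sum ≈ 0.967.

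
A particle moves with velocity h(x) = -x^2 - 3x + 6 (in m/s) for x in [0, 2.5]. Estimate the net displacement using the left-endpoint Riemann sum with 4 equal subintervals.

Δx = (2.5 − 0)/4 = 0.625.
Left endpoints: 0, 0.625, 1.25, 1.875.
h(0) = 6, h(0.625) = 3.734375, h(1.25) = 0.6875, h(1.875) = -3.140625.
Sum = Δx · [h(0) + h(0.625) + h(1.25) + h(1.875)].
Sum = 4.55078125.

4.55078125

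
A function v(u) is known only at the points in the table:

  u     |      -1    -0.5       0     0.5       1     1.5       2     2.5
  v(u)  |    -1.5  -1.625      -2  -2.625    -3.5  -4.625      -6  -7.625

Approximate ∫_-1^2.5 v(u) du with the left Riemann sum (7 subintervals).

-10.9375

Δu = 0.5.
Sum = 0.5·[(-1.5) + (-1.625) + (-2) + (-2.625) + (-3.5) + (-4.625) + (-6)] = -10.9375.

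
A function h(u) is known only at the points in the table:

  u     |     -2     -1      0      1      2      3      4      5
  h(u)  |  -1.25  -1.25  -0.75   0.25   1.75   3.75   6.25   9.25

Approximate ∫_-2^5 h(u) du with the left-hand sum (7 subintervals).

Δu = 1.
Sum = 1·[(-1.25) + (-1.25) + (-0.75) + 0.25 + 1.75 + 3.75 + 6.25] = 8.75.

8.75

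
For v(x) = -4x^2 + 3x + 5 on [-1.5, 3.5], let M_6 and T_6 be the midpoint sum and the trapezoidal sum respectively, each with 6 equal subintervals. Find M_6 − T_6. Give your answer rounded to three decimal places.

M_6 ≈ -20.50926.
T_6 ≈ -23.98148.
M_6 − T_6 ≈ 3.472.

3.472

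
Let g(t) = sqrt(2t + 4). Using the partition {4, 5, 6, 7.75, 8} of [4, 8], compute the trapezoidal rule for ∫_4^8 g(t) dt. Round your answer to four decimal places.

Subinterval widths: 1, 1, 1.75, 0.25.
g(4) ≈ 3.4641, g(5) ≈ 3.7417, g(6) ≈ 4.0000, g(7.75) ≈ 4.4159, g(8) ≈ 4.4721.
On each subinterval the trapezoid contributes (Δt_i/2)·[g(t_{i-1}) + g(t_i)].
Sum ≈ 15.9486.

15.9486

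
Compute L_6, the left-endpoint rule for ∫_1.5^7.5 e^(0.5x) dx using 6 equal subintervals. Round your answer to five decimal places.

Δx = (7.5 − 1.5)/6 = 1.
Left endpoints: 1.5, 2.5, 3.5, 4.5, 5.5, 6.5.
f(1.5) ≈ 2.11700, f(2.5) ≈ 3.49034, f(3.5) ≈ 5.75460, f(4.5) ≈ 9.48774, f(5.5) ≈ 15.64263, f(6.5) ≈ 25.79034.
Sum = Δx · [f(1.5) + f(2.5) + f(3.5) + ...].
Sum ≈ 62.28265.

62.28265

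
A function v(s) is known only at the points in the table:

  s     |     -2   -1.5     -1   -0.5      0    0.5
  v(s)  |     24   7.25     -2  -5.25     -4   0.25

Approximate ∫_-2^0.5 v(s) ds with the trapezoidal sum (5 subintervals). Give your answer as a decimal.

4.0625

Δs = 0.5.
T_5 = (0.5/2)·[24 + 2·7.25 + 2·(-2) + 2·(-5.25) + 2·(-4) + 0.25] = 4.0625.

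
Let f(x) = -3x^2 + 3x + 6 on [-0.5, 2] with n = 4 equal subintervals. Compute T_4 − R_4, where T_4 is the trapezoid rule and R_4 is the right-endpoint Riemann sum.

1.171875

T_4 = 12.01171875.
R_4 = 10.83984375.
T_4 − R_4 = 1.171875.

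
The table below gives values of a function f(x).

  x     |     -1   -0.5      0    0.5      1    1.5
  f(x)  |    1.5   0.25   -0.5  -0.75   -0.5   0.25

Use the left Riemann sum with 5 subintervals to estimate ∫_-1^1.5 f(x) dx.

Δx = 0.5.
Sum = 0.5·[1.5 + 0.25 + (-0.5) + (-0.75) + (-0.5)] = 0.

0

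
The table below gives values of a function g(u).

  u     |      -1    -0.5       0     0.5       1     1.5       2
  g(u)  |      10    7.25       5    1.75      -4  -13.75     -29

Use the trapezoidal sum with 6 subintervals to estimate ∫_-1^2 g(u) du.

-6.625

Δu = 0.5.
T_6 = (0.5/2)·[10 + 2·7.25 + 2·5 + 2·1.75 + 2·(-4) + 2·(-13.75) + (-29)] = -6.625.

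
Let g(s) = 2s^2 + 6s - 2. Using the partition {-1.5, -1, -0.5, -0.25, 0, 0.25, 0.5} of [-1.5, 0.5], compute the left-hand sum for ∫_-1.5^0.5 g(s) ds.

-8.8125

Subinterval widths: 0.5, 0.5, 0.25, 0.25, 0.25, 0.25.
Left endpoints: -1.5, -1, -0.5, -0.25, 0, 0.25.
g(-1.5) = -6.5, g(-1) = -6, g(-0.5) = -4.5, g(-0.25) = -3.375, g(0) = -2, g(0.25) = -0.375.
Sum = Σ Δs_i · g(s_i).
Sum = -8.8125.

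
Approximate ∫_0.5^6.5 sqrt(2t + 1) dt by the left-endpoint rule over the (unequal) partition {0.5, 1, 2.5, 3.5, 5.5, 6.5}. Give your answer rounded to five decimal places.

14.87563

Subinterval widths: 0.5, 1.5, 1, 2, 1.
Left endpoints: 0.5, 1, 2.5, 3.5, 5.5.
f(0.5) ≈ 1.41421, f(1) ≈ 1.73205, f(2.5) ≈ 2.44949, f(3.5) ≈ 2.82843, f(5.5) ≈ 3.46410.
Sum = Σ Δt_i · f(t_i).
Sum ≈ 14.87563.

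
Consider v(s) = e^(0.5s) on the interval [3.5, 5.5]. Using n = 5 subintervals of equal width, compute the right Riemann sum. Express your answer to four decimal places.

21.8195

Δs = (5.5 − 3.5)/5 = 0.4.
Right endpoints: 3.9, 4.3, 4.7, 5.1, 5.5.
v(3.9) ≈ 7.0287, v(4.3) ≈ 8.5849, v(4.7) ≈ 10.4856, v(5.1) ≈ 12.8071, v(5.5) ≈ 15.6426.
Sum = Δs · [v(3.9) + v(4.3) + v(4.7) + v(5.1) + v(5.5)].
Sum ≈ 21.8195.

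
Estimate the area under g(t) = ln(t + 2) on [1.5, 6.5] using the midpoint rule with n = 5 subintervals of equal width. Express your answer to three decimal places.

8.813

Δt = (6.5 − 1.5)/5 = 1.
Midpoints: 2, 3, 4, 5, 6.
g(2) ≈ 1.386, g(3) ≈ 1.609, g(4) ≈ 1.792, g(5) ≈ 1.946, g(6) ≈ 2.079.
Sum = Δt · [g(2) + g(3) + g(4) + g(5) + g(6)].
Sum ≈ 8.813.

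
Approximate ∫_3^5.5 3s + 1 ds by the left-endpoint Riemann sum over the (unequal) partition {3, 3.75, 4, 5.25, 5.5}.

31

Subinterval widths: 0.75, 0.25, 1.25, 0.25.
Left endpoints: 3, 3.75, 4, 5.25.
f(3) = 10, f(3.75) = 12.25, f(4) = 13, f(5.25) = 16.75.
Sum = Σ Δs_i · f(s_i).
Sum = 31.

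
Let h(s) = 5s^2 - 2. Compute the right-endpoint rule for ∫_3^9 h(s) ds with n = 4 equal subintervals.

1439.25

Δs = (9 − 3)/4 = 1.5.
Right endpoints: 4.5, 6, 7.5, 9.
h(4.5) = 99.25, h(6) = 178, h(7.5) = 279.25, h(9) = 403.
Sum = Δs · [h(4.5) + h(6) + h(7.5) + h(9)].
Sum = 1439.25.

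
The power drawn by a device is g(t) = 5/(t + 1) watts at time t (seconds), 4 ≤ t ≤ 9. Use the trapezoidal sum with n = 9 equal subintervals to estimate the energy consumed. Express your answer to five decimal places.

3.46959

Δt = (9 − 4)/9 = 5/9.
g(4) = 1, g(41/9) = 0.9, g(46/9) = 9/11, g(17/3) = 0.75, g(56/9) = 9/13, g(61/9) = 9/14, g(22/3) = 0.6, g(71/9) = 0.5625, g(76/9) = 9/17, g(9) = 0.5.
T_9 = (Δt/2)·[g(t_0) + 2g(t_1) + ... + 2g(t_{8}) + g(t_9)].
Sum ≈ 3.46959.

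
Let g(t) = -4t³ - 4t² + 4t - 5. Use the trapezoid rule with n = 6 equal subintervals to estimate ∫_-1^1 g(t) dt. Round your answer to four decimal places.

-12.8148

Δt = (1 − (-1))/6 = 1/3.
g(-1) = -9, g(-2/3) = -223/27, g(-1/3) = -179/27, g(0) = -5, g(1/3) = -115/27, g(2/3) = -143/27, g(1) = -9.
T_6 = (Δt/2)·[g(t_0) + 2g(t_1) + ... + 2g(t_{5}) + g(t_6)].
Sum ≈ -12.8148.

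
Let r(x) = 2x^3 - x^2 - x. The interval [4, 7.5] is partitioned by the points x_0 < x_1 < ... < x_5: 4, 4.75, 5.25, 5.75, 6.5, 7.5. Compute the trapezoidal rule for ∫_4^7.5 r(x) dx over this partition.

1327.0078125

Subinterval widths: 0.75, 0.5, 0.5, 0.75, 1.
r(4) = 108, r(4.75) = 187.03125, r(5.25) = 256.59375, r(5.75) = 341.40625, r(6.5) = 500.5, r(7.5) = 780.
On each subinterval the trapezoid contributes (Δx_i/2)·[r(x_{i-1}) + r(x_i)].
Sum = 1327.0078125.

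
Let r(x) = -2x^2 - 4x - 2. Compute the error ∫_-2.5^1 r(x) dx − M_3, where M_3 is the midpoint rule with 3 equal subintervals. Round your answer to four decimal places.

-0.7940

Exact integral: ∫_-2.5^1 r(x) dx ≈ -7.583333.
M_3 ≈ -6.789352.
Error ≈ -7.583333 − (-6.789352) ≈ -0.7940.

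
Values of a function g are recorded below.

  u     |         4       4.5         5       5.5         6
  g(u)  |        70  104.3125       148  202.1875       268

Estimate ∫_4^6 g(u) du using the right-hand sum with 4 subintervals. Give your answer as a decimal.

Δu = 0.5.
Sum = 0.5·[104.3125 + 148 + 202.1875 + 268] = 361.25.

361.25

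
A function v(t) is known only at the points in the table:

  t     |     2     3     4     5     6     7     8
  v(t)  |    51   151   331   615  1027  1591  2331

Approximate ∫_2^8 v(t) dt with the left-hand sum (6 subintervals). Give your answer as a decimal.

Δt = 1.
Sum = 1·[51 + 151 + 331 + 615 + 1027 + 1591] = 3766.

3766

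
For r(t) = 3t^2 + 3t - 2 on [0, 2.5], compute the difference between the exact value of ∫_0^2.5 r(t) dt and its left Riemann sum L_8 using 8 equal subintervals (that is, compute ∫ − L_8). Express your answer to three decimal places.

Exact integral: ∫_0^2.5 r(t) dt = 20.
L_8 ≈ 16.02051.
Error ≈ 20 − 16.02051 ≈ 3.979.

3.979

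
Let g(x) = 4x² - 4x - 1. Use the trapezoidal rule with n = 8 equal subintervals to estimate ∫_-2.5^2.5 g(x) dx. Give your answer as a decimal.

37.96875

Δx = (2.5 − (-2.5))/8 = 0.625.
g(-2.5) = 34, g(-1.875) = 20.5625, g(-1.25) = 10.25, g(-0.625) = 3.0625, g(0) = -1, g(0.625) = -1.9375, g(1.25) = 0.25, g(1.875) = 5.5625, g(2.5) = 14.
T_8 = (Δx/2)·[g(x_0) + 2g(x_1) + ... + 2g(x_{7}) + g(x_8)].
Sum = 37.96875.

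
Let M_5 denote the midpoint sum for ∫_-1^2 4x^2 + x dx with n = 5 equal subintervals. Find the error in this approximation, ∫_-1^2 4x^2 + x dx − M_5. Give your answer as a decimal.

Exact integral: ∫_-1^2 f(x) dx = 13.5.
M_5 = 13.14.
Error = 13.5 − 13.14 = 0.36.

0.36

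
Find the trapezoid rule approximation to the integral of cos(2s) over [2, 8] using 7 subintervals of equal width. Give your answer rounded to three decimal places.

Δs = (8 − 2)/7 = 6/7.
f(2) ≈ -0.654, f(20/7) ≈ 0.842, f(26/7) ≈ 0.413, f(32/7) ≈ -0.961, f(38/7) ≈ -0.138, f(44/7) ≈ 1.000, f(50/7) ≈ -0.148, f(8) ≈ -0.958.
T_7 = (Δs/2)·[f(s_0) + 2f(s_1) + ... + 2f(s_{6}) + f(s_7)].
Sum ≈ 0.174.

0.174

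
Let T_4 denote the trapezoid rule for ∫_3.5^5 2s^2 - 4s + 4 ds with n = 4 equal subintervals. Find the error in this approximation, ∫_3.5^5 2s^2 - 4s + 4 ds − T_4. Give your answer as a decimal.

Exact integral: ∫_3.5^5 f(s) ds = 35.25.
T_4 = 35.3203125.
Error = 35.25 − 35.3203125 = -0.0703125.

-0.0703125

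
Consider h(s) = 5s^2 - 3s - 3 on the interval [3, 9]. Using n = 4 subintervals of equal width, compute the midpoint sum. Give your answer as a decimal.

1038.375

Δs = (9 − 3)/4 = 1.5.
Midpoints: 3.75, 5.25, 6.75, 8.25.
h(3.75) = 56.0625, h(5.25) = 119.0625, h(6.75) = 204.5625, h(8.25) = 312.5625.
Sum = Δs · [h(3.75) + h(5.25) + h(6.75) + h(8.25)].
Sum = 1038.375.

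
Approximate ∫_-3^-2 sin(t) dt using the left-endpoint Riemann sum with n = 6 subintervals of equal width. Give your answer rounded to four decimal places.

-0.5085

Δt = (-2 − (-3))/6 = 1/6.
Left endpoints: -3, -17/6, -8/3, -2.5, -7/3, -13/6.
f(-3) ≈ -0.1411, f(-17/6) ≈ -0.3034, f(-8/3) ≈ -0.4573, f(-2.5) ≈ -0.5985, f(-7/3) ≈ -0.7231, f(-13/6) ≈ -0.8277.
Sum = Δt · [f(-3) + f(-17/6) + f(-8/3) + ...].
Sum ≈ -0.5085.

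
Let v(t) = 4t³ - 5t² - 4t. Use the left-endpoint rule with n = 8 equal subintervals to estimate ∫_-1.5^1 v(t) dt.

-11.328125

Δt = (1 − (-1.5))/8 = 0.3125.
Left endpoints: -1.5, -1.1875, -0.875, -0.5625, -0.25, 0.0625, 0.375, 0.6875.
v(-1.5) = -18.75, v(-1.1875) = -9215/1024, v(-0.875) = -3.0078125, v(-0.5625) = -45/1024, v(-0.25) = 0.625, v(0.0625) = -275/1024, v(0.375) = -1.9921875, v(0.6875) = -3905/1024.
Sum = Δt · [v(-1.5) + v(-1.1875) + v(-0.875) + ...].
Sum = -11.328125.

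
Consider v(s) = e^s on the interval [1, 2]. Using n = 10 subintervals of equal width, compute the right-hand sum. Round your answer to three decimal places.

Δs = (2 − 1)/10 = 0.1.
Right endpoints: 1.1, 1.2, 1.3, 1.4, 1.5, 1.6, 1.7, 1.8, 1.9, 2.
v(1.1) ≈ 3.004, v(1.2) ≈ 3.320, v(1.3) ≈ 3.669, v(1.4) ≈ 4.055, v(1.5) ≈ 4.482, v(1.6) ≈ 4.953, v(1.7) ≈ 5.474, v(1.8) ≈ 6.050, v(1.9) ≈ 6.686, v(2) ≈ 7.389.
Sum = Δs · [v(1.1) + v(1.2) + v(1.3) + ...].
Sum ≈ 4.908.

4.908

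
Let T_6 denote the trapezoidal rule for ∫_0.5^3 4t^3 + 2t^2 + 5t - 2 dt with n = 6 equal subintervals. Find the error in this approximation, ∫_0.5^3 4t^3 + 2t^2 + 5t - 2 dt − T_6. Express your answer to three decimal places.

-1.664

Exact integral: ∫_0.5^3 f(t) dt ≈ 115.72917.
T_6 ≈ 117.39294.
Error ≈ 115.72917 − 117.39294 ≈ -1.664.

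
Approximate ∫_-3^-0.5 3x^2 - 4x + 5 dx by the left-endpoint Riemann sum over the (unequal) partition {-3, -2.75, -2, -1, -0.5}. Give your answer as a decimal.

Subinterval widths: 0.25, 0.75, 1, 0.5.
Left endpoints: -3, -2.75, -2, -1.
f(-3) = 44, f(-2.75) = 38.6875, f(-2) = 25, f(-1) = 12.
Sum = Σ Δx_i · f(x_i).
Sum = 71.015625.

71.015625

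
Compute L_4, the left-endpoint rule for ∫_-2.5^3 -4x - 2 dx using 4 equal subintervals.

Δx = (3 − (-2.5))/4 = 1.375.
Left endpoints: -2.5, -1.125, 0.25, 1.625.
f(-2.5) = 8, f(-1.125) = 2.5, f(0.25) = -3, f(1.625) = -8.5.
Sum = Δx · [f(-2.5) + f(-1.125) + f(0.25) + f(1.625)].
Sum = -1.375.

-1.375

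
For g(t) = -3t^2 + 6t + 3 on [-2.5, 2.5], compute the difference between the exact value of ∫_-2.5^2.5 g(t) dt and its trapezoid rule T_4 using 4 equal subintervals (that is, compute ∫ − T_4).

Exact integral: ∫_-2.5^2.5 g(t) dt = -16.25.
T_4 = -20.15625.
Error = -16.25 − (-20.15625) = 3.90625.

3.90625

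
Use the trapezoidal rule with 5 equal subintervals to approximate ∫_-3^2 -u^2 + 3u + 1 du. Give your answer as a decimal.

Δu = (2 − (-3))/5 = 1.
f(-3) = -17, f(-2) = -9, f(-1) = -3, f(0) = 1, f(1) = 3, f(2) = 3.
T_5 = (Δu/2)·[f(u_0) + 2f(u_1) + ... + 2f(u_{4}) + f(u_5)].
Sum = -15.

-15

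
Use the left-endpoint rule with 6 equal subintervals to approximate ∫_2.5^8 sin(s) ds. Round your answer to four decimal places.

Δs = (8 − 2.5)/6 = 11/12.
Left endpoints: 2.5, 41/12, 13/3, 5.25, 37/6, 85/12.
f(2.5) ≈ 0.5985, f(41/12) ≈ -0.2716, f(13/3) ≈ -0.9290, f(5.25) ≈ -0.8589, f(37/6) ≈ -0.1163, f(85/12) ≈ 0.7175.
Sum = Δs · [f(2.5) + f(41/12) + f(13/3) + ...].
Sum ≈ -0.7882.

-0.7882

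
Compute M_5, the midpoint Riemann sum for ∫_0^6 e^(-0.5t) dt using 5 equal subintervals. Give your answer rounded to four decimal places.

1.8722

Δt = (6 − 0)/5 = 1.2.
Midpoints: 0.6, 1.8, 3, 4.2, 5.4.
f(0.6) ≈ 0.7408, f(1.8) ≈ 0.4066, f(3) ≈ 0.2231, f(4.2) ≈ 0.1225, f(5.4) ≈ 0.0672.
Sum = Δt · [f(0.6) + f(1.8) + f(3) + f(4.2) + f(5.4)].
Sum ≈ 1.8722.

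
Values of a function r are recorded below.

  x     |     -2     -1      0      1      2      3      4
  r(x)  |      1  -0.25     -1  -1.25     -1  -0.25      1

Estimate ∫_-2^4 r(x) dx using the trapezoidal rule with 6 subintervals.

Δx = 1.
T_6 = (1/2)·[1 + 2·(-0.25) + 2·(-1) + 2·(-1.25) + 2·(-1) + 2·(-0.25) + 1] = -2.75.

-2.75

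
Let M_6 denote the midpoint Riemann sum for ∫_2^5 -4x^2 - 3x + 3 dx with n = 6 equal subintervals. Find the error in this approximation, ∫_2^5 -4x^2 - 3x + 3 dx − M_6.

Exact integral: ∫_2^5 f(x) dx = -178.5.
M_6 = -178.25.
Error = -178.5 − (-178.25) = -0.25.

-0.25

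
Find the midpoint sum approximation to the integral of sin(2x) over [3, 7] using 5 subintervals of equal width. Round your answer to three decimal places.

Δx = (7 − 3)/5 = 0.8.
Midpoints: 3.4, 4.2, 5, 5.8, 6.6.
f(3.4) ≈ 0.494, f(4.2) ≈ 0.855, f(5) ≈ -0.544, f(5.8) ≈ -0.823, f(6.6) ≈ 0.592.
Sum = Δx · [f(3.4) + f(4.2) + f(5) + f(5.8) + f(6.6)].
Sum ≈ 0.459.

0.459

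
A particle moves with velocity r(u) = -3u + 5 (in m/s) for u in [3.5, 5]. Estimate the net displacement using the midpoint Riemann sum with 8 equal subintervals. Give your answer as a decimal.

Δu = (5 − 3.5)/8 = 0.1875.
Midpoints: 3.59375, 3.78125, 3.96875, 4.15625, 4.34375, 4.53125, 4.71875, 4.90625.
r(3.59375) = -5.78125, r(3.78125) = -6.34375, r(3.96875) = -6.90625, r(4.15625) = -7.46875, r(4.34375) = -8.03125, r(4.53125) = -8.59375, r(4.71875) = -9.15625, r(4.90625) = -9.71875.
Sum = Δu · [r(3.59375) + r(3.78125) + r(3.96875) + ...].
Sum = -11.625.

-11.625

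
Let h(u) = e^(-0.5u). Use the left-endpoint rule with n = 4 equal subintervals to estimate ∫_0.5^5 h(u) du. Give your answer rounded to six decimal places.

Δu = (5 − 0.5)/4 = 1.125.
Left endpoints: 0.5, 1.625, 2.75, 3.875.
h(0.5) ≈ 0.778801, h(1.625) ≈ 0.443747, h(2.75) ≈ 0.252840, h(3.875) ≈ 0.144064.
Sum = Δu · [h(0.5) + h(1.625) + h(2.75) + h(3.875)].
Sum ≈ 1.821883.

1.821883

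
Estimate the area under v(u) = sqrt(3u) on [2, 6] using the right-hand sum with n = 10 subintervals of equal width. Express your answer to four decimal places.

Δu = (6 − 2)/10 = 0.4.
Right endpoints: 2.4, 2.8, 3.2, 3.6, 4, 4.4, 4.8, 5.2, 5.6, 6.
v(2.4) ≈ 2.6833, v(2.8) ≈ 2.8983, v(3.2) ≈ 3.0984, v(3.6) ≈ 3.2863, v(4) ≈ 3.4641, v(4.4) ≈ 3.6332, v(4.8) ≈ 3.7947, v(5.2) ≈ 3.9497, v(5.6) ≈ 4.0988, v(6) ≈ 4.2426.
Sum = Δu · [v(2.4) + v(2.8) + v(3.2) + ...].
Sum ≈ 14.0598.

14.0598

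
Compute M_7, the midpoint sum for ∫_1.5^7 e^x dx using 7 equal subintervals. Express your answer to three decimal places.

Δx = (7 − 1.5)/7 = 11/14.
Midpoints: 53/28, 75/28, 97/28, 4.25, 141/28, 163/28, 185/28.
f(53/28) ≈ 6.638, f(75/28) ≈ 14.564, f(97/28) ≈ 31.954, f(4.25) ≈ 70.105, f(141/28) ≈ 153.809, f(163/28) ≈ 337.454, f(185/28) ≈ 740.365.
Sum = Δx · [f(53/28) + f(75/28) + f(97/28) + ...].
Sum ≈ 1064.556.

1064.556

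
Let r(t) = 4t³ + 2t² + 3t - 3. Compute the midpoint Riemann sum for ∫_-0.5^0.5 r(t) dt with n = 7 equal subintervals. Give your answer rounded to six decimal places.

-2.836735

Δt = (0.5 − (-0.5))/7 = 1/7.
Midpoints: -3/7, -2/7, -1/7, 0, 1/7, 2/7, 3/7.
r(-3/7) = -1452/343, r(-2/7) = -1299/343, r(-1/7) = -1166/343, r(0) = -3, r(1/7) = -864/343, r(2/7) = -647/343, r(3/7) = -354/343.
Sum = Δt · [r(-3/7) + r(-2/7) + r(-1/7) + ...].
Sum ≈ -2.836735.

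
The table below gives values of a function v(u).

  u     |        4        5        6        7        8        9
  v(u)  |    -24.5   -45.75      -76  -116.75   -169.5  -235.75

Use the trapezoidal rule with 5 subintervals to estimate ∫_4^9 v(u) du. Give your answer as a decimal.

-538.125

Δu = 1.
T_5 = (1/2)·[(-24.5) + 2·(-45.75) + 2·(-76) + 2·(-116.75) + 2·(-169.5) + (-235.75)] = -538.125.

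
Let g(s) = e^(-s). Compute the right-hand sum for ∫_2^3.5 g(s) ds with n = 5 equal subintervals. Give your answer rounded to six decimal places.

Δs = (3.5 − 2)/5 = 0.3.
Right endpoints: 2.3, 2.6, 2.9, 3.2, 3.5.
g(2.3) ≈ 0.100259, g(2.6) ≈ 0.074274, g(2.9) ≈ 0.055023, g(3.2) ≈ 0.040762, g(3.5) ≈ 0.030197.
Sum = Δs · [g(2.3) + g(2.6) + g(2.9) + g(3.2) + g(3.5)].
Sum ≈ 0.090155.

0.090155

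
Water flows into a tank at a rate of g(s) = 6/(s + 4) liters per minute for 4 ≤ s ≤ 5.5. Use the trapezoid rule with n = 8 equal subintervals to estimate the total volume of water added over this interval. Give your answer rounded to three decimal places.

1.031

Δs = (5.5 − 4)/8 = 0.1875.
g(4) = 0.75, g(4.1875) = 96/131, g(4.375) = 48/67, g(4.5625) = 96/137, g(4.75) = 24/35, g(4.9375) = 96/143, g(5.125) = 48/73, g(5.3125) = 96/149, g(5.5) = 12/19.
T_8 = (Δs/2)·[g(s_0) + 2g(s_1) + ... + 2g(s_{7}) + g(s_8)].
Sum ≈ 1.031.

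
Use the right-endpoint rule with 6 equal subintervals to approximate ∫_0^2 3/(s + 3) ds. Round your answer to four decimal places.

1.4678

Δs = (2 − 0)/6 = 1/3.
Right endpoints: 1/3, 2/3, 1, 4/3, 5/3, 2.
f(1/3) = 0.9, f(2/3) = 9/11, f(1) = 0.75, f(4/3) = 9/13, f(5/3) = 9/14, f(2) = 0.6.
Sum = Δs · [f(1/3) + f(2/3) + f(1) + ...].
Sum ≈ 1.4678.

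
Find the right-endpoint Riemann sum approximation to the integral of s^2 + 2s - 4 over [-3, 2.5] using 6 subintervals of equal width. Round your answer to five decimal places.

-5.99016

Δs = (2.5 − (-3))/6 = 11/12.
Right endpoints: -25/12, -7/6, -0.25, 2/3, 19/12, 2.5.
f(-25/12) = -551/144, f(-7/6) = -179/36, f(-0.25) = -4.4375, f(2/3) = -20/9, f(19/12) = 241/144, f(2.5) = 7.25.
Sum = Δs · [f(-25/12) + f(-7/6) + f(-0.25) + ...].
Sum ≈ -5.99016.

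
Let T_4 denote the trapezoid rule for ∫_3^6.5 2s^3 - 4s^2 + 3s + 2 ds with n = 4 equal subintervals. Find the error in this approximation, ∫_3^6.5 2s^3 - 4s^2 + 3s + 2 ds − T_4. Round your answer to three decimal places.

-10.942

Exact integral: ∫_3^6.5 f(s) ds ≈ 578.73958.
T_4 ≈ 589.68164.
Error ≈ 578.73958 − 589.68164 ≈ -10.942.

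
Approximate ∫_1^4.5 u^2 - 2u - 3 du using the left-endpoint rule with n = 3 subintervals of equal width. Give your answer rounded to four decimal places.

Δu = (4.5 − 1)/3 = 7/6.
Left endpoints: 1, 13/6, 10/3.
f(1) = -4, f(13/6) = -95/36, f(10/3) = 13/9.
Sum = Δu · [f(1) + f(13/6) + f(10/3)].
Sum ≈ -6.0602.

-6.0602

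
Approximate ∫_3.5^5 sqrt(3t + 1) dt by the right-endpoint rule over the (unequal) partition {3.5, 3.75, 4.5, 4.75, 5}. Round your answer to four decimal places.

5.7072

Subinterval widths: 0.25, 0.75, 0.25, 0.25.
Right endpoints: 3.75, 4.5, 4.75, 5.
f(3.75) ≈ 3.5000, f(4.5) ≈ 3.8079, f(4.75) ≈ 3.9051, f(5) ≈ 4.0000.
Sum = Σ Δt_i · f(t_i).
Sum ≈ 5.7072.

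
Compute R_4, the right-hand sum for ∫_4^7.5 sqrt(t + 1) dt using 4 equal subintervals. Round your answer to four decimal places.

Δt = (7.5 − 4)/4 = 0.875.
Right endpoints: 4.875, 5.75, 6.625, 7.5.
f(4.875) ≈ 2.4238, f(5.75) ≈ 2.5981, f(6.625) ≈ 2.7613, f(7.5) ≈ 2.9155.
Sum = Δt · [f(4.875) + f(5.75) + f(6.625) + f(7.5)].
Sum ≈ 9.3614.

9.3614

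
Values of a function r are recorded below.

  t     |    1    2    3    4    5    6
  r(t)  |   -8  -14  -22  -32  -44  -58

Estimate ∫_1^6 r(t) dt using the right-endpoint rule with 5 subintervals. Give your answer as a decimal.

Δt = 1.
Sum = 1·[(-14) + (-22) + (-32) + (-44) + (-58)] = -170.

-170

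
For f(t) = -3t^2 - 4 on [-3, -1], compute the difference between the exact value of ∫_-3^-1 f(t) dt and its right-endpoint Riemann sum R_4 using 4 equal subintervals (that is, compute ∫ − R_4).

-5.75

Exact integral: ∫_-3^-1 f(t) dt = -34.
R_4 = -28.25.
Error = -34 − (-28.25) = -5.75.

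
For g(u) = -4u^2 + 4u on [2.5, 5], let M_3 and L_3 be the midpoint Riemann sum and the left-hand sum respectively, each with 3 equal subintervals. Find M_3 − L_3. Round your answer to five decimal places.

M_3 ≈ -107.7546296.
L_3 ≈ -82.4074074.
M_3 − L_3 ≈ -25.34722.

-25.34722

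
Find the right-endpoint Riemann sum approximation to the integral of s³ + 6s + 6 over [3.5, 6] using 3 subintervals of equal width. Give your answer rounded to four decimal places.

455.2431

Δs = (6 − 3.5)/3 = 5/6.
Right endpoints: 13/3, 31/6, 6.
f(13/3) = 3061/27, f(31/6) = 37783/216, f(6) = 258.
Sum = Δs · [f(13/3) + f(31/6) + f(6)].
Sum ≈ 455.2431.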